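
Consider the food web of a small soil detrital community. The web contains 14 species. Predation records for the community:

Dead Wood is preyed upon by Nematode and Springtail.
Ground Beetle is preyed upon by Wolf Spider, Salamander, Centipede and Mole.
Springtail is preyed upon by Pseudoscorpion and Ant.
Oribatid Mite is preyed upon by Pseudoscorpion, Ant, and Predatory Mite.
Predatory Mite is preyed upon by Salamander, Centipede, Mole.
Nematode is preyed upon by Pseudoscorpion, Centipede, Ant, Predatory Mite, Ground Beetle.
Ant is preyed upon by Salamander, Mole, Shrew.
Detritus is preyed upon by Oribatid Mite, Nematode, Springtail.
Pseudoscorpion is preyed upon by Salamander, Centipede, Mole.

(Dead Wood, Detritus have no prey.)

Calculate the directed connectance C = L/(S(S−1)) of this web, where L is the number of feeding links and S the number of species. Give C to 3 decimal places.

C = 0.154

The web has S = 14 species and L = 28 feeding links.
C = L / (S(S−1)) = 28 / 182 = 0.1538 ≈ 0.154.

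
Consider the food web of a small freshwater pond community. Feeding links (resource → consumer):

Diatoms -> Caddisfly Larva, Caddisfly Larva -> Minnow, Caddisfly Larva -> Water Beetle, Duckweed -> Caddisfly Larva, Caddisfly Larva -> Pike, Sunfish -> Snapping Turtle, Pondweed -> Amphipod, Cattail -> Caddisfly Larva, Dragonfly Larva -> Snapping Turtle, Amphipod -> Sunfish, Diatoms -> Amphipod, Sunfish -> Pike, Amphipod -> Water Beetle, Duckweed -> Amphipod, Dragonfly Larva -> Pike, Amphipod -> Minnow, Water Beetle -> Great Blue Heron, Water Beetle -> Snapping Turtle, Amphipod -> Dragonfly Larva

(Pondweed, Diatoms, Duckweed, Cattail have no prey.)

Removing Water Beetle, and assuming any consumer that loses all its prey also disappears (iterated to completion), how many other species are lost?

Remove Water Beetle.
Round 1: Great Blue Heron (all prey gone) → extinct.
No further losses. Total secondary extinctions: 1.

1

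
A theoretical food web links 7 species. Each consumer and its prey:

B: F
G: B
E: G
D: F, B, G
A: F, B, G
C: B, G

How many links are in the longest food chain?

3 links

One longest chain: F → B → G → D.
It has 4 species and 3 links.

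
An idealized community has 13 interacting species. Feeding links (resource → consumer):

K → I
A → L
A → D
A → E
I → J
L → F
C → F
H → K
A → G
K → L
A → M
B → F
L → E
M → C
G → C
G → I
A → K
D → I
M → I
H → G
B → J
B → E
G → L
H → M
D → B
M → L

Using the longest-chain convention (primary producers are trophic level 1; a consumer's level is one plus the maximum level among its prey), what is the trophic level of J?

Trophic level 4

A is a producer → level 1.
M eats A (level 1); other prey at levels: H 1 → level 2.
I eats M (level 2); other prey at levels: K 2, D 2, G 2 → level 3.
J eats I (level 3); other prey at levels: B 3 → level 4.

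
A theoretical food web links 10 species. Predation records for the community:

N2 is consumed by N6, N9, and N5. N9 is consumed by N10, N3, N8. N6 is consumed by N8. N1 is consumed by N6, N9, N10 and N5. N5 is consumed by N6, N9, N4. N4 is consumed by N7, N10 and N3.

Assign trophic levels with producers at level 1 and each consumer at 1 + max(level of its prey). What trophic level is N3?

Trophic level 4

N1 is a producer → level 1.
N5 eats N1 (level 1); other prey at levels: N2 1 → level 2.
N4 eats N5 → level 3.
N3 eats N4 (level 3); other prey at levels: N9 3 → level 4.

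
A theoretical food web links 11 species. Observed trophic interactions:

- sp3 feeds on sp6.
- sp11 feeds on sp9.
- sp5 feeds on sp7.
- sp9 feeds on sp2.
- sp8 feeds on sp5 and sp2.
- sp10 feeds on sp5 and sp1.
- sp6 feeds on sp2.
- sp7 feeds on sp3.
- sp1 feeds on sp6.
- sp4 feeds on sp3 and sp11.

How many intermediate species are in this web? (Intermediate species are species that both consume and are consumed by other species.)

7

Intermediate species (has both prey and predators): sp6, sp9, sp1, sp3, sp11, sp7, sp5.
Count: 7.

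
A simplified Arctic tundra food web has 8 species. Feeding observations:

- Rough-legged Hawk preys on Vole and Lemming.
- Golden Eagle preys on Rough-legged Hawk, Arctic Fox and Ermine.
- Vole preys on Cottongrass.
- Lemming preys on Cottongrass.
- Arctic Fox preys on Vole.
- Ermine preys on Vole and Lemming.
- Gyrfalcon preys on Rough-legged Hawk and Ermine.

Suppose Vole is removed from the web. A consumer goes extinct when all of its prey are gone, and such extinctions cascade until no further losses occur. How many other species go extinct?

Remove Vole.
Round 1: Arctic Fox (all prey gone) → extinct.
No further losses. Total secondary extinctions: 1.

1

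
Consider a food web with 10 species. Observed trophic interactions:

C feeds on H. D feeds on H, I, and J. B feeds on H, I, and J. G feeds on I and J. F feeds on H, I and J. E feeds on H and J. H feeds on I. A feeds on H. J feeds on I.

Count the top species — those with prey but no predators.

7

Top species (has prey, but nothing eats it): E, A, B, C, F, D, G.
Count: 7.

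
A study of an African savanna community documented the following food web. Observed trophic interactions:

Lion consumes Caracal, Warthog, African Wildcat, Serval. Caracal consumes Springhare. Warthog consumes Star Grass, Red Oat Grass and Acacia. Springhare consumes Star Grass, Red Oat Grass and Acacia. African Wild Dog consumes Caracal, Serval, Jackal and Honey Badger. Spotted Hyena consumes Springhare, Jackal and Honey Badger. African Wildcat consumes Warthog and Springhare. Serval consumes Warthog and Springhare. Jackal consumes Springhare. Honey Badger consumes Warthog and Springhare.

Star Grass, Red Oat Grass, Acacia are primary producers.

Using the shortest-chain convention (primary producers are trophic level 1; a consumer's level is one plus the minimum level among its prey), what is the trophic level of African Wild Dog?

Star Grass is a producer → level 1.
Springhare eats Star Grass → level 2.
Serval eats Springhare → level 3.
African Wild Dog eats Serval → level 4.
No prey of African Wild Dog is below level 3, so 4 is the minimum.

Trophic level 4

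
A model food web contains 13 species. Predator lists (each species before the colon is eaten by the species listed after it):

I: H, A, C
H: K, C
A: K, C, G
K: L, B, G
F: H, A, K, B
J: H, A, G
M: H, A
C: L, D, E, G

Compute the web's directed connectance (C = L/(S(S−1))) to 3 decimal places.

C = 0.154

The web has S = 13 species and L = 24 feeding links.
C = L / (S(S−1)) = 24 / 156 = 0.1538 ≈ 0.154.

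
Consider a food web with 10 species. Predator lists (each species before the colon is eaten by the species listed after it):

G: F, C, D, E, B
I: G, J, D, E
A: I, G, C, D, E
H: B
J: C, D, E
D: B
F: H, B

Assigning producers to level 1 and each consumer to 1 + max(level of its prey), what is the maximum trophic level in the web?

Producers (level 1): A.
A → I → G → F → H → B gives B level 6.
No species has a prey at level 6, so no species reaches level 7.

6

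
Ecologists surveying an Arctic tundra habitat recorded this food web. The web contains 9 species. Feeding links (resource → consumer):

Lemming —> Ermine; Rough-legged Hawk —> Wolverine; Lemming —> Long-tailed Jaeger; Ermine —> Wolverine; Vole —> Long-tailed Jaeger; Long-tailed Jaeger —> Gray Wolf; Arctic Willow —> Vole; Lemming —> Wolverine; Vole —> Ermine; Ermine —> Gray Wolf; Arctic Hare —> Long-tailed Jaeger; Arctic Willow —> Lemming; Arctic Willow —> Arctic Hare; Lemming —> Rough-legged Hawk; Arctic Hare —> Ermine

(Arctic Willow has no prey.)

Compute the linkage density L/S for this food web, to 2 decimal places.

There are L = 15 links among S = 9 species.
L/S = 15/9 = 1.6667 ≈ 1.67.

L/S = 1.67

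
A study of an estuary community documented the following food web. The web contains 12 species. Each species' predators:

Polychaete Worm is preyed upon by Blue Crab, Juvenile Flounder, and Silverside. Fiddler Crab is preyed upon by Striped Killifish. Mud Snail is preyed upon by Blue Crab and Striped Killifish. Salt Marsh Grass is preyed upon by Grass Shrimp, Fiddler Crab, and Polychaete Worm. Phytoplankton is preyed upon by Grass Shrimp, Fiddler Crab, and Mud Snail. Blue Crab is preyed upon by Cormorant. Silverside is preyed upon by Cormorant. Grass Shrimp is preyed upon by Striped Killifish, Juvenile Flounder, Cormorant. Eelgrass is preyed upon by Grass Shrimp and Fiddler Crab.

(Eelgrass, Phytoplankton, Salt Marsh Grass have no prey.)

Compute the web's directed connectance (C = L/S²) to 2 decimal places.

C = 0.13

The web has S = 12 species and L = 19 feeding links.
C = L / S² = 19 / 144 = 0.1319 ≈ 0.13.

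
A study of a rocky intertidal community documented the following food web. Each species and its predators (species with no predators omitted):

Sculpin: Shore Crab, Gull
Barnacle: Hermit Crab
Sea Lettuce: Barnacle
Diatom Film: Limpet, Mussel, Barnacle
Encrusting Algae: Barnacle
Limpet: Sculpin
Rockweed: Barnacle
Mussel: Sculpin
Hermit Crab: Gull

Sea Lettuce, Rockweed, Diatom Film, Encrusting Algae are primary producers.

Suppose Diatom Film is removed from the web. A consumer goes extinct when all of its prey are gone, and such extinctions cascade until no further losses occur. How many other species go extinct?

Remove Diatom Film.
Round 1: Limpet (all prey gone), Mussel (all prey gone) → extinct.
Round 2: Sculpin (all prey gone) → extinct.
Round 3: Shore Crab (all prey gone) → extinct.
No further losses. Total secondary extinctions: 4.

4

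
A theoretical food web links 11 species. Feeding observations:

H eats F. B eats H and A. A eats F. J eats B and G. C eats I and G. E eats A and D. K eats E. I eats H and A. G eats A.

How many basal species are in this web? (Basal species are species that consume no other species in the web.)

2

Basal species (no prey listed): F, D.
Count: 2.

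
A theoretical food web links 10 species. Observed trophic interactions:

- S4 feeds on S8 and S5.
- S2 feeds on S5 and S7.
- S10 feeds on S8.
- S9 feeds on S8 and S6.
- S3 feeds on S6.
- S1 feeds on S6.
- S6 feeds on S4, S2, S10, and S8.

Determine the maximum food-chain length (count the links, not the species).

3 links

One longest chain: S7 → S2 → S6 → S3.
It has 4 species and 3 links.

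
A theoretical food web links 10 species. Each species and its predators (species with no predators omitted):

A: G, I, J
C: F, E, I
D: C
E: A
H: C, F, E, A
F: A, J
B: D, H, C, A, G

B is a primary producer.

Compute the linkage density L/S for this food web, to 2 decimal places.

L/S = 1.90

There are L = 19 links among S = 10 species.
L/S = 19/10 = 1.9000 ≈ 1.90.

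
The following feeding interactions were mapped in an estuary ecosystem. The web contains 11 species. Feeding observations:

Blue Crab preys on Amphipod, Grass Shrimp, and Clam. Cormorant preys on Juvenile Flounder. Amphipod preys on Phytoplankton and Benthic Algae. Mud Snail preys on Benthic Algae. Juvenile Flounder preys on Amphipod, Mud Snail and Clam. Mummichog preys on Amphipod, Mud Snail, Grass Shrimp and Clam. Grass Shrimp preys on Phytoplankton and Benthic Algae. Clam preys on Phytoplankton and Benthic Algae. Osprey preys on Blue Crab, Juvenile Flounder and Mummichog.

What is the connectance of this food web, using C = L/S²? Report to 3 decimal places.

C = 0.174

The web has S = 11 species and L = 21 feeding links.
C = L / S² = 21 / 121 = 0.1736 ≈ 0.174.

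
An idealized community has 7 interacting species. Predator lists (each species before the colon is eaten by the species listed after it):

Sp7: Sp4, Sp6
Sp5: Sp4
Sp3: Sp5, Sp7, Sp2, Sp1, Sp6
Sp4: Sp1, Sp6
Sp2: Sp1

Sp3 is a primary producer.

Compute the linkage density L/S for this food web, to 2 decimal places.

L/S = 1.57

There are L = 11 links among S = 7 species.
L/S = 11/7 = 1.5714 ≈ 1.57.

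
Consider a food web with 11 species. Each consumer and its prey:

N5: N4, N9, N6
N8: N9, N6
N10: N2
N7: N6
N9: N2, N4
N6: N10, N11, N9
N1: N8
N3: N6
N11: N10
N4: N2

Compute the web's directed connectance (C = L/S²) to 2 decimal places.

C = 0.13

The web has S = 11 species and L = 16 feeding links.
C = L / S² = 16 / 121 = 0.1322 ≈ 0.13.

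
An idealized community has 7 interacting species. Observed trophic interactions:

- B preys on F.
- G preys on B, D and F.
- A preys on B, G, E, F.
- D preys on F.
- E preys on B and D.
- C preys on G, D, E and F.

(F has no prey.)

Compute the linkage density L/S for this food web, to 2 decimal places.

L/S = 2.14

There are L = 15 links among S = 7 species.
L/S = 15/7 = 2.1429 ≈ 2.14.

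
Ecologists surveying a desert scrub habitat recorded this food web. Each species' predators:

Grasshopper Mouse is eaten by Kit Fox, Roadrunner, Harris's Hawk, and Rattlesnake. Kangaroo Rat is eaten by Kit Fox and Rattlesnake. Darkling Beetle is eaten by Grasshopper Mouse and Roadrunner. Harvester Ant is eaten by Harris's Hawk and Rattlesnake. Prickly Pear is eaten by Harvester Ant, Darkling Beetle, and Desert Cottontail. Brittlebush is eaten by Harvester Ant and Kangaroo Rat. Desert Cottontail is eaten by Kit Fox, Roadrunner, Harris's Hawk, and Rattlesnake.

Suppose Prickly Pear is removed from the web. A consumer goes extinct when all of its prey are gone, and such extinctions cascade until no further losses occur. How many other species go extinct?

4

Remove Prickly Pear.
Round 1: Desert Cottontail (all prey gone), Darkling Beetle (all prey gone) → extinct.
Round 2: Grasshopper Mouse (all prey gone) → extinct.
Round 3: Roadrunner (all prey gone) → extinct.
No further losses. Total secondary extinctions: 4.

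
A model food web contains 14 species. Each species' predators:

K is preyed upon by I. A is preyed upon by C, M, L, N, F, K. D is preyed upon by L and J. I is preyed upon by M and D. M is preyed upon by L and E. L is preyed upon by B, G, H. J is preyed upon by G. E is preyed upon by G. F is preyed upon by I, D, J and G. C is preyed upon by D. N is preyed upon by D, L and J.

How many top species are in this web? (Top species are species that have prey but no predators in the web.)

Top species (has prey, but nothing eats it): H, B, G.
Count: 3.

3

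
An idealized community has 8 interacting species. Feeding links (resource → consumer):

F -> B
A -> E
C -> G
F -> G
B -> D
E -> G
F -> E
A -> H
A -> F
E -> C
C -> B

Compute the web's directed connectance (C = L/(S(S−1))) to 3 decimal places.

C = 0.196

The web has S = 8 species and L = 11 feeding links.
C = L / (S(S−1)) = 11 / 56 = 0.1964 ≈ 0.196.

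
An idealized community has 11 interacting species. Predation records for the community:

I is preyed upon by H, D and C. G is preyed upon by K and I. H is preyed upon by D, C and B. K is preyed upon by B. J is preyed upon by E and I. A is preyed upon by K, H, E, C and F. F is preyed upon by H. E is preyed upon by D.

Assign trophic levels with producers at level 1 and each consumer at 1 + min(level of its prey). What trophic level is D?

J is a producer → level 1.
E eats J → level 2.
D eats E → level 3.
No prey of D is below level 2, so 3 is the minimum.

Trophic level 3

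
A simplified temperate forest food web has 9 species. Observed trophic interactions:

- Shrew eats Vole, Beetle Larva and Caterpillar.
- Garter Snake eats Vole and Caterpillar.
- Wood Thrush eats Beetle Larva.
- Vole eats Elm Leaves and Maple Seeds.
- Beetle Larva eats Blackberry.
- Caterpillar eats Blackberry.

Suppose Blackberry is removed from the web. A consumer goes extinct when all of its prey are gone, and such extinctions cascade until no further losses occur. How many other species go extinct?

3

Remove Blackberry.
Round 1: Caterpillar (all prey gone), Beetle Larva (all prey gone) → extinct.
Round 2: Wood Thrush (all prey gone) → extinct.
No further losses. Total secondary extinctions: 3.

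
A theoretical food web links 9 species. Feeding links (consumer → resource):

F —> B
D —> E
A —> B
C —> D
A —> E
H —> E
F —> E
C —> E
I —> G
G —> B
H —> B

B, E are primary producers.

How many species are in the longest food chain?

3 species

One longest chain: E → D → C.
It has 3 species and 2 links.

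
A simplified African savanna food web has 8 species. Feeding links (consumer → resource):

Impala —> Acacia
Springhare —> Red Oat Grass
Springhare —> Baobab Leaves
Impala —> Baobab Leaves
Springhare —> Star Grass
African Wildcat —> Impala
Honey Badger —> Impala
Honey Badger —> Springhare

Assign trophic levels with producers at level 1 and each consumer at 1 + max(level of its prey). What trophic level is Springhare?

Baobab Leaves is a producer → level 1.
Springhare eats Baobab Leaves (level 1); other prey at levels: Red Oat Grass 1, Star Grass 1 → level 2.

Trophic level 2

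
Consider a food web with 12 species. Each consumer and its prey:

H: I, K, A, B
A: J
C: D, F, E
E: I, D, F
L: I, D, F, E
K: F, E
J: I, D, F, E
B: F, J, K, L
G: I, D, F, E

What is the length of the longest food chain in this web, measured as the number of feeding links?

4 links

One longest chain: I → E → J → A → H.
It has 5 species and 4 links.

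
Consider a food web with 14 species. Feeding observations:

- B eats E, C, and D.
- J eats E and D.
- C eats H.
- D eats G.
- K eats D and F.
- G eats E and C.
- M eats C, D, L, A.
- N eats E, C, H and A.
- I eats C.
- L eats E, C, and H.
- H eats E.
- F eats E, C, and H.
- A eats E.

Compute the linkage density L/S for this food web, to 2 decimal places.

L/S = 2.00

There are L = 28 links among S = 14 species.
L/S = 28/14 = 2.0000 ≈ 2.00.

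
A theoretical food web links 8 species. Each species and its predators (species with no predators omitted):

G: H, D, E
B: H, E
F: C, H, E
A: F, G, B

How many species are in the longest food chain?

One longest chain: A → F → C.
It has 3 species and 2 links.

3 species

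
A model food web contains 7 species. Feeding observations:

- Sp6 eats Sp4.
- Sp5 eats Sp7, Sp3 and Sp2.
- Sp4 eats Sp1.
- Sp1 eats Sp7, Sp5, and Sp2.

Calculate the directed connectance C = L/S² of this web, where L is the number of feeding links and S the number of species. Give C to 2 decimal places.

The web has S = 7 species and L = 8 feeding links.
C = L / S² = 8 / 49 = 0.1633 ≈ 0.16.

C = 0.16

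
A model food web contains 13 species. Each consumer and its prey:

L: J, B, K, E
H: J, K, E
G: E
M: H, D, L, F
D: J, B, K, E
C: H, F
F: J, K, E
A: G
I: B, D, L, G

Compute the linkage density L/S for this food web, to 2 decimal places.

There are L = 26 links among S = 13 species.
L/S = 26/13 = 2.0000 ≈ 2.00.

L/S = 2.00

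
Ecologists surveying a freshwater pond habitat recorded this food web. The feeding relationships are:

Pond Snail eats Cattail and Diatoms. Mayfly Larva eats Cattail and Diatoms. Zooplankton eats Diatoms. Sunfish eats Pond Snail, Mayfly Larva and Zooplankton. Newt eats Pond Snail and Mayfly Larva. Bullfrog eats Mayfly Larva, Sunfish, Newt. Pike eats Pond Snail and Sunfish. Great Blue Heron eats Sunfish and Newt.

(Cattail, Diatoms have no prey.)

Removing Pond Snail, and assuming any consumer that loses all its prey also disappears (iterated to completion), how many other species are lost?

Remove Pond Snail.
Every predator of it retains at least one other prey: Sunfish still has Mayfly Larva, Zooplankton; Newt still has Mayfly Larva; Pike still has Sunfish.
No consumer loses all prey, so no secondary extinctions occur.

0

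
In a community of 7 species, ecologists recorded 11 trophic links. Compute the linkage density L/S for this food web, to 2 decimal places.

There are L = 11 links among S = 7 species.
L/S = 11/7 = 1.5714 ≈ 1.57.

L/S = 1.57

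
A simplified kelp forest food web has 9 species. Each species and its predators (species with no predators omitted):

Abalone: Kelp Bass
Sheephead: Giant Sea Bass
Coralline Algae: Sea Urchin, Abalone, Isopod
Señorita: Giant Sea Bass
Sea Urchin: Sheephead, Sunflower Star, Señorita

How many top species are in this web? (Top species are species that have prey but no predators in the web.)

4

Top species (has prey, but nothing eats it): Isopod, Kelp Bass, Sunflower Star, Giant Sea Bass.
Count: 4.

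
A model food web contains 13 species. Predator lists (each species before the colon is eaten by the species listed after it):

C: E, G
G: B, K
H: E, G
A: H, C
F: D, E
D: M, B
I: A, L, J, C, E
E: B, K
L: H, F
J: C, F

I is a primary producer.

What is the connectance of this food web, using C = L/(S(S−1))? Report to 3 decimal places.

The web has S = 13 species and L = 23 feeding links.
C = L / (S(S−1)) = 23 / 156 = 0.1474 ≈ 0.147.

C = 0.147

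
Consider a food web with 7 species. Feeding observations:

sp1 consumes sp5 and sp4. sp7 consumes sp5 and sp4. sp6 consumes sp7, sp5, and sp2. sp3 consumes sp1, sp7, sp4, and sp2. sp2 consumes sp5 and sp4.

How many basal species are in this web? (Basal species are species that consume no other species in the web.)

2

Basal species (no prey listed): sp5, sp4.
Count: 2.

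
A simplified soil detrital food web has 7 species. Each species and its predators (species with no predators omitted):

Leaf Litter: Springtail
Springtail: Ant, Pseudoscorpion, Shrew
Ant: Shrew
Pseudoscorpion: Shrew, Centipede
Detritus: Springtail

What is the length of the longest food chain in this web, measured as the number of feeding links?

3 links

One longest chain: Detritus → Springtail → Ant → Shrew.
It has 4 species and 3 links.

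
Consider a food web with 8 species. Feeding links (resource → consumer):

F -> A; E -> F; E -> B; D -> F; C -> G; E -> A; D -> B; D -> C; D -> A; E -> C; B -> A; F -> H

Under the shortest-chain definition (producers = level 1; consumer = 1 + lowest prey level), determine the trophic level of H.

E is a producer → level 1.
F eats E → level 2.
H eats F → level 3.
No prey of H is below level 2, so 3 is the minimum.

Trophic level 3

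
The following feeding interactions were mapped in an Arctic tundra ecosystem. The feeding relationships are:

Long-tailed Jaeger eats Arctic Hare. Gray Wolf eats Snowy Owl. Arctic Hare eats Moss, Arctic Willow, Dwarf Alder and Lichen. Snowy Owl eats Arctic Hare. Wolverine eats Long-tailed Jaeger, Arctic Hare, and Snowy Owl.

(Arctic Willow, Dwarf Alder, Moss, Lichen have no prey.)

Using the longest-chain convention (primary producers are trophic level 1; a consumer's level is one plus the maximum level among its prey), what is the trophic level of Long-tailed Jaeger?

Arctic Willow is a producer → level 1.
Arctic Hare eats Arctic Willow (level 1); other prey at levels: Dwarf Alder 1, Moss 1, Lichen 1 → level 2.
Long-tailed Jaeger eats Arctic Hare → level 3.

Trophic level 3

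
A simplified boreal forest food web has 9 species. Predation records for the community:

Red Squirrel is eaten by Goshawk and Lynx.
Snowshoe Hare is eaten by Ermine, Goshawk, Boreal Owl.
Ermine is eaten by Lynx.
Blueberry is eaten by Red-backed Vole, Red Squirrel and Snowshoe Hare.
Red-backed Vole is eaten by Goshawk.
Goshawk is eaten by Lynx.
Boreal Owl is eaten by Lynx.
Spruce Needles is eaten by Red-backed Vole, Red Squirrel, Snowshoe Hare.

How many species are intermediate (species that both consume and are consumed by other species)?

Intermediate species (has both prey and predators): Snowshoe Hare, Red-backed Vole, Red Squirrel, Ermine, Goshawk, Boreal Owl.
Count: 6.

6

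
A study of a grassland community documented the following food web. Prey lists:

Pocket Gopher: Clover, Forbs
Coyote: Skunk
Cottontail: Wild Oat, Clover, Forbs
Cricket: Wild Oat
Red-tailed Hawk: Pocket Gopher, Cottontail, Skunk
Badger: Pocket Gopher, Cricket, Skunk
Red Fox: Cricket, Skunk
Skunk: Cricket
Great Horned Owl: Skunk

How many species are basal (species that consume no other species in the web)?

3

Basal species (no prey listed): Wild Oat, Clover, Forbs.
Count: 3.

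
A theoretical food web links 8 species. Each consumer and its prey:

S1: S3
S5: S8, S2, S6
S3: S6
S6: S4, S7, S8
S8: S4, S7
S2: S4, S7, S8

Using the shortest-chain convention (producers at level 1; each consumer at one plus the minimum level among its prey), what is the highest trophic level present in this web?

Producers (level 1): S4, S7.
Following each consumer down to its lowest-level prey: S4 → S6 → S3 → S1 (levels 1 through 4).
All prey of S1 (S3 3) are at level 3 or above, so S1 is at level 1 + 3 = 4.
Every consumer has at least one prey at level 3 or below, so none exceeds level 4.

4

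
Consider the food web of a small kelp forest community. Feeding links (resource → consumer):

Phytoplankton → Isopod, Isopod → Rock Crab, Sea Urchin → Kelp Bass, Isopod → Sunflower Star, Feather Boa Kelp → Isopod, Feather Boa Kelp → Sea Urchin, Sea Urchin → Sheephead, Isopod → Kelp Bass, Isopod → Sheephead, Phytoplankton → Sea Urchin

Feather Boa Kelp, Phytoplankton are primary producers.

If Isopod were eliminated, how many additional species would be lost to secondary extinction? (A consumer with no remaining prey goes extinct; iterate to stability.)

2

Remove Isopod.
Round 1: Rock Crab (all prey gone), Sunflower Star (all prey gone) → extinct.
No further losses. Total secondary extinctions: 2.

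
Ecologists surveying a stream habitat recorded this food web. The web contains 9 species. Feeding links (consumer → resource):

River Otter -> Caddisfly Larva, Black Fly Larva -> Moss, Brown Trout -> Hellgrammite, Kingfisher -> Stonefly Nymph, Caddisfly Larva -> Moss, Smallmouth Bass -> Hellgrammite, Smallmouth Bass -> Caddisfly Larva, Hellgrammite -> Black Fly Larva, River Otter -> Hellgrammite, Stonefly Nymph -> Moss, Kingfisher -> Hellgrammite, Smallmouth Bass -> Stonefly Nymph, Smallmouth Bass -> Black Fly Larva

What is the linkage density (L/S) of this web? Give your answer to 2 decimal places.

L/S = 1.44

There are L = 13 links among S = 9 species.
L/S = 13/9 = 1.4444 ≈ 1.44.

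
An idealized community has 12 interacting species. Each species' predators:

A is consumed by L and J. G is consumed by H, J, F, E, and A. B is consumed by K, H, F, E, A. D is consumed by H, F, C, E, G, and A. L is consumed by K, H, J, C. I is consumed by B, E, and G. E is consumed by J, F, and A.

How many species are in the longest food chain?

One longest chain: D → G → E → A → L → C.
It has 6 species and 5 links.

6 species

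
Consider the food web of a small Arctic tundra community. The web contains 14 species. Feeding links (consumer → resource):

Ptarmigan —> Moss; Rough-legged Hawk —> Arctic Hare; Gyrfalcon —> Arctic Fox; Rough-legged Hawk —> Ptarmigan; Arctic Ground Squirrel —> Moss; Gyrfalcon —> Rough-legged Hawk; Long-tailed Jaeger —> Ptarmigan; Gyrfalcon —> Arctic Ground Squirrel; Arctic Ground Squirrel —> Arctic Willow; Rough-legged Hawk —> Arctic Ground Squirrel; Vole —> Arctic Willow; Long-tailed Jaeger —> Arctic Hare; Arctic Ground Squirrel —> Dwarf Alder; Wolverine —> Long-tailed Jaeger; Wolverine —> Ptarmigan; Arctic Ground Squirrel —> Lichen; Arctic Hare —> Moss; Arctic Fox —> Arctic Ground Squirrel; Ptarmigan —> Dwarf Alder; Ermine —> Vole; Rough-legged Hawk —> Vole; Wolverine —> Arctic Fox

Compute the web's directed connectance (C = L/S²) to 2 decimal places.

The web has S = 14 species and L = 22 feeding links.
C = L / S² = 22 / 196 = 0.1122 ≈ 0.11.

C = 0.11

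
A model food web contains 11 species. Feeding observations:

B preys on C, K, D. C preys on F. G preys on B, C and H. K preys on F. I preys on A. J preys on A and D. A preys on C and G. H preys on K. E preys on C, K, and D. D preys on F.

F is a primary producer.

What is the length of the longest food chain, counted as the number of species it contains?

One longest chain: F → K → H → G → A → J.
It has 6 species and 5 links.

6 species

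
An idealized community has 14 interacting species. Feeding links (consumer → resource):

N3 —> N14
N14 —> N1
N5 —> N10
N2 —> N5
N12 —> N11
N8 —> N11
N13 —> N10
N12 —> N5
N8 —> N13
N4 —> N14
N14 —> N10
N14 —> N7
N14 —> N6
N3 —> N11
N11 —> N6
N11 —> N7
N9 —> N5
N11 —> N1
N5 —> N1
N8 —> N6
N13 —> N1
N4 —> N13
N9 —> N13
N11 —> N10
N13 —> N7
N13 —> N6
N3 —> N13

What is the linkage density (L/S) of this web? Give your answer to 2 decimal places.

L/S = 1.93

There are L = 27 links among S = 14 species.
L/S = 27/14 = 1.9286 ≈ 1.93.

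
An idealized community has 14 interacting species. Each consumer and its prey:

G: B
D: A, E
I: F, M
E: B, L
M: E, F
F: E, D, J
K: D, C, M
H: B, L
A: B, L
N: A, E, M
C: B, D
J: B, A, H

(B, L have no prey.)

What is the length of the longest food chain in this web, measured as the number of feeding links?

5 links

One longest chain: B → A → D → F → M → K.
It has 6 species and 5 links.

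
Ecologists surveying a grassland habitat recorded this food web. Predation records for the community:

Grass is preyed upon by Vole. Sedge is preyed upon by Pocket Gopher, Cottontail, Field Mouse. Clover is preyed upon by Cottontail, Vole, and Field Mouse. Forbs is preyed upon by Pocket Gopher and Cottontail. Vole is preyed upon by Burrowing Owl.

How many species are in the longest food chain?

One longest chain: Grass → Vole → Burrowing Owl.
It has 3 species and 2 links.

3 species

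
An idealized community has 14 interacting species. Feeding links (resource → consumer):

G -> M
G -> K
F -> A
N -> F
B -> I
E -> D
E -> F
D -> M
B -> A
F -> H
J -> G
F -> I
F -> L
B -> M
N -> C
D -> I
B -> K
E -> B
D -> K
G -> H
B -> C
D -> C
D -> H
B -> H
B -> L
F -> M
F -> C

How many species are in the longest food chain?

3 species

One longest chain: J → G → M.
It has 3 species and 2 links.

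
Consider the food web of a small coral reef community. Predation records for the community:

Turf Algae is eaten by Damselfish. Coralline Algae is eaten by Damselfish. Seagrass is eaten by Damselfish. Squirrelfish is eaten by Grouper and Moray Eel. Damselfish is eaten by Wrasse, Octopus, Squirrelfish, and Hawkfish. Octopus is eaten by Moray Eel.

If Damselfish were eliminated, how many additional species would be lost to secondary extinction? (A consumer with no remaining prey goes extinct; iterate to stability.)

6

Remove Damselfish.
Round 1: Hawkfish (all prey gone), Octopus (all prey gone), Squirrelfish (all prey gone), Wrasse (all prey gone) → extinct.
Round 2: Moray Eel (all prey gone), Grouper (all prey gone) → extinct.
No further losses. Total secondary extinctions: 6.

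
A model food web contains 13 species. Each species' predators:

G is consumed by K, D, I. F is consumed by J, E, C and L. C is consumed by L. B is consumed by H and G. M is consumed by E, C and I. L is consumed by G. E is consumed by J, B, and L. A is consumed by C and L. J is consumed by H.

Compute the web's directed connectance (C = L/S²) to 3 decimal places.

The web has S = 13 species and L = 20 feeding links.
C = L / S² = 20 / 169 = 0.1183 ≈ 0.118.

C = 0.118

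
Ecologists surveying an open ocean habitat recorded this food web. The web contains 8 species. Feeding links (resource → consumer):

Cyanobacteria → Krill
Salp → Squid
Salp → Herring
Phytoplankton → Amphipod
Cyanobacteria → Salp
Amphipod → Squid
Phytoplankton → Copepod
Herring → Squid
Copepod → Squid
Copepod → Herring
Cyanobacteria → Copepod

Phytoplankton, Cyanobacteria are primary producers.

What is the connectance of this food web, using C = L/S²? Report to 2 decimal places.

The web has S = 8 species and L = 11 feeding links.
C = L / S² = 11 / 64 = 0.1719 ≈ 0.17.

C = 0.17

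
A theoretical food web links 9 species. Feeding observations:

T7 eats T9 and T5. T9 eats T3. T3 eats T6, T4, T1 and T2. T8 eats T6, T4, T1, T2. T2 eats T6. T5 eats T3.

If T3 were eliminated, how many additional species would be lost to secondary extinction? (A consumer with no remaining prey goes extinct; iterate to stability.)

3

Remove T3.
Round 1: T5 (all prey gone), T9 (all prey gone) → extinct.
Round 2: T7 (all prey gone) → extinct.
No further losses. Total secondary extinctions: 3.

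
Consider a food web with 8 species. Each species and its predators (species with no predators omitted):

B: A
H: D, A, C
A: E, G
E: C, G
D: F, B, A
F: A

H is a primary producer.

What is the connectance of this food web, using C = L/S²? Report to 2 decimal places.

C = 0.19

The web has S = 8 species and L = 12 feeding links.
C = L / S² = 12 / 64 = 0.1875 ≈ 0.19.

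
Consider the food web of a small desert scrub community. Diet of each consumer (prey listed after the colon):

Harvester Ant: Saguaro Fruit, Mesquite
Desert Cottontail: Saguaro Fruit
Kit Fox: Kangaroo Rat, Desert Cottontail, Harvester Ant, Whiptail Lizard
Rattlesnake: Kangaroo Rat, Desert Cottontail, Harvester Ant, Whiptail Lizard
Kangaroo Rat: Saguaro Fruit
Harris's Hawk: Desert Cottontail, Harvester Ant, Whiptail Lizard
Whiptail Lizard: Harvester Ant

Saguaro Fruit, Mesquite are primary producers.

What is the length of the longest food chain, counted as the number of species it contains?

4 species

One longest chain: Saguaro Fruit → Harvester Ant → Whiptail Lizard → Harris's Hawk.
It has 4 species and 3 links.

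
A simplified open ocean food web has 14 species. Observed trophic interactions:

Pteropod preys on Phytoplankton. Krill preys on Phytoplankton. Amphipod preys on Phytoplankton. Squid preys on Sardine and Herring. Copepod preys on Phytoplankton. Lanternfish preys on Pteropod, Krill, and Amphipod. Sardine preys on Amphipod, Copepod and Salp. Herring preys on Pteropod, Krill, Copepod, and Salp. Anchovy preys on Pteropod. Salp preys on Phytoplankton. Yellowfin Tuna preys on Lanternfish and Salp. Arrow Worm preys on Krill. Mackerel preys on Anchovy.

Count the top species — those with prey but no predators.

4

Top species (has prey, but nothing eats it): Arrow Worm, Yellowfin Tuna, Mackerel, Squid.
Count: 4.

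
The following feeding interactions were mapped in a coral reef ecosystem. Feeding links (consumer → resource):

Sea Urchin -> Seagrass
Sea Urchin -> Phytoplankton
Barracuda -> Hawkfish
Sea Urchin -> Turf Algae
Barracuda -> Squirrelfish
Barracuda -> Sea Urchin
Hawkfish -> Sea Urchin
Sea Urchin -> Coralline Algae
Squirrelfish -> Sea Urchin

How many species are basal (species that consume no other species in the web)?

4

Basal species (no prey listed): Coralline Algae, Turf Algae, Phytoplankton, Seagrass.
Count: 4.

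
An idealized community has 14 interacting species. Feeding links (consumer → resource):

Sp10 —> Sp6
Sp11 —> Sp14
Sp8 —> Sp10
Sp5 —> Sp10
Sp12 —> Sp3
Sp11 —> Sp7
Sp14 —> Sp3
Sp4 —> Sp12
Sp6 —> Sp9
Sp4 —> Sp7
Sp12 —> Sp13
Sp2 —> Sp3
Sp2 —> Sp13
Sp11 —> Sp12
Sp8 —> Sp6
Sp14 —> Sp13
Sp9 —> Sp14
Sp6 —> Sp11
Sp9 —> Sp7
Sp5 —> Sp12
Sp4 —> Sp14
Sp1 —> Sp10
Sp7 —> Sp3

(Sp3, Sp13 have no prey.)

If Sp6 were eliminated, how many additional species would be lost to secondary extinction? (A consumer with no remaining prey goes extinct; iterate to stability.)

Remove Sp6.
Round 1: Sp10 (all prey gone) → extinct.
Round 2: Sp8 (all prey gone), Sp1 (all prey gone) → extinct.
No further losses. Total secondary extinctions: 3.

3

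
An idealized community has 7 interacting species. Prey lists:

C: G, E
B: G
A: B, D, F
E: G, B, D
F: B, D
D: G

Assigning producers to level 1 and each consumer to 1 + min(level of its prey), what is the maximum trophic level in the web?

Producers (level 1): G.
Following each consumer down to its lowest-level prey: G → B → A (levels 1 through 3).
All prey of A (B 2, D 2, F 3) are at level 2 or above, so A is at level 1 + 2 = 3.
Every consumer has at least one prey at level 2 or below, so none exceeds level 3.

3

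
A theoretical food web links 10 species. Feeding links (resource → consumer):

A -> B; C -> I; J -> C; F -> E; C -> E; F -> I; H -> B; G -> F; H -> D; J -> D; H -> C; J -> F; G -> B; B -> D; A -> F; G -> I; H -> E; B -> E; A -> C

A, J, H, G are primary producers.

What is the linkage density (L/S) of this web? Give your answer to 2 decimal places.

L/S = 1.90

There are L = 19 links among S = 10 species.
L/S = 19/10 = 1.9000 ≈ 1.90.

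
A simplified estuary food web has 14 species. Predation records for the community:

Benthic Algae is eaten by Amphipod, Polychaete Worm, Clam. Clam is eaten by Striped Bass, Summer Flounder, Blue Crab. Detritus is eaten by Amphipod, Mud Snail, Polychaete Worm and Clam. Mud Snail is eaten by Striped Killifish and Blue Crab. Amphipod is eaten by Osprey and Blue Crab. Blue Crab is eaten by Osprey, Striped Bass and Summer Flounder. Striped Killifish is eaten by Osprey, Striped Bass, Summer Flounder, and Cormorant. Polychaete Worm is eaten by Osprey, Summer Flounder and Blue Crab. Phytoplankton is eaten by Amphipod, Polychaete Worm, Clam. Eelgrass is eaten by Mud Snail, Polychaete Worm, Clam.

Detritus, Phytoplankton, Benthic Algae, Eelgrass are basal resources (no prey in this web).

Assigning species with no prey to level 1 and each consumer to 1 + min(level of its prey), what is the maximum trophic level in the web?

4

Basal resources (level 1): Detritus, Phytoplankton, Benthic Algae, Eelgrass.
Following each consumer down to its lowest-level prey: Detritus → Mud Snail → Striped Killifish → Cormorant (levels 1 through 4).
All prey of Cormorant (Striped Killifish 3) are at level 3 or above, so Cormorant is at level 1 + 3 = 4.
Every consumer has at least one prey at level 3 or below, so none exceeds level 4.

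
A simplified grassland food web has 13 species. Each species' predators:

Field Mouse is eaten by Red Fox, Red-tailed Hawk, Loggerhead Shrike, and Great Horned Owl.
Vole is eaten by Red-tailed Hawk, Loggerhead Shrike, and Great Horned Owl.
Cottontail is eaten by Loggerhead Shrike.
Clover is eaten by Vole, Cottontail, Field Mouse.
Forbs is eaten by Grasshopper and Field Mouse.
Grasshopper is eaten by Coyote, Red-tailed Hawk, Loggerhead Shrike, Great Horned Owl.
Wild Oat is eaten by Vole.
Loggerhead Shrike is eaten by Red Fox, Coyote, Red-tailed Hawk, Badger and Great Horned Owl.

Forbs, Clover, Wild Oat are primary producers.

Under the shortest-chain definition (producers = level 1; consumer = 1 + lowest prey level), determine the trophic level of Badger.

Clover is a producer → level 1.
Cottontail eats Clover → level 2.
Loggerhead Shrike eats Cottontail → level 3.
Badger eats Loggerhead Shrike → level 4.
No prey of Badger is below level 3, so 4 is the minimum.

Trophic level 4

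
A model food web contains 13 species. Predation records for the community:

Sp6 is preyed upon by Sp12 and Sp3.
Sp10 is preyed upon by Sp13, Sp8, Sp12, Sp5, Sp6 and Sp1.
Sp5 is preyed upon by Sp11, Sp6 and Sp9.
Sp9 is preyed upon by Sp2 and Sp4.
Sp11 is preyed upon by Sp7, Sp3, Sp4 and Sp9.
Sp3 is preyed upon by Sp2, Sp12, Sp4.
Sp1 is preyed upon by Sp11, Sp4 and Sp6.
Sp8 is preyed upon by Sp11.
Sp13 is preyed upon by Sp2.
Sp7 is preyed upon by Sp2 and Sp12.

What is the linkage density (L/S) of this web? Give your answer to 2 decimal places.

L/S = 2.08

There are L = 27 links among S = 13 species.
L/S = 27/13 = 2.0769 ≈ 2.08.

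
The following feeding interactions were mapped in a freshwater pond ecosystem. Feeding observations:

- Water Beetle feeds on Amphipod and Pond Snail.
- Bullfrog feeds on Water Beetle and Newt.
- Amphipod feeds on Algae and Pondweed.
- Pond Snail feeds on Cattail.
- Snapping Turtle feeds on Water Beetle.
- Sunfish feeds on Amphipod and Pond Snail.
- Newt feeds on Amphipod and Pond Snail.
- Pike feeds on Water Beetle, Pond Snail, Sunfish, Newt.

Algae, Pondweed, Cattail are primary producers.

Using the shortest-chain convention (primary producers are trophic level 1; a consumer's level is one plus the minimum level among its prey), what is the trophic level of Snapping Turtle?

Algae is a producer → level 1.
Amphipod eats Algae → level 2.
Water Beetle eats Amphipod → level 3.
Snapping Turtle eats Water Beetle → level 4.
No prey of Snapping Turtle is below level 3, so 4 is the minimum.

Trophic level 4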